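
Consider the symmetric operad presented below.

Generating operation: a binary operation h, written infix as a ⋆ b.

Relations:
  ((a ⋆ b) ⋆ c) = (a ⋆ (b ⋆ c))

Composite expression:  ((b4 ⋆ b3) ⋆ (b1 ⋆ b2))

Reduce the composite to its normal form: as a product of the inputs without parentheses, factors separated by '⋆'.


b4 ⋆ b3 ⋆ b1 ⋆ b2

Key point: h is associative — brackets drop, the b-order remains.
(b4 ⋆ b3) reduces to b4 ⋆ b3
(b1 ⋆ b2) reduces to b1 ⋆ b2
((b4 ⋆ b3) ⋆ (b1 ⋆ b2)) reduces to b4 ⋆ b3 ⋆ b1 ⋆ b2


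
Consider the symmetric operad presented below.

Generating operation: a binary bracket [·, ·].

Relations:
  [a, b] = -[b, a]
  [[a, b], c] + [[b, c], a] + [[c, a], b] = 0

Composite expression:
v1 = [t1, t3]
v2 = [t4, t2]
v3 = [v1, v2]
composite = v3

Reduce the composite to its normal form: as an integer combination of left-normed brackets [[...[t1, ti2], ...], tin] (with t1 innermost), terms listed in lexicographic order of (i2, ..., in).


-[[[t1, t3], t2], t4] + [[[t1, t3], t4], t2]

A multilinear Lie element is pinned by t1-initial words (t1 innermost).
Composite bracket: [[t1, t3], [t4, t2]]
Each bracket splits as ab - ba, giving 8 signed words (2^3 = 8).
Keep just the words that open with t1:
  t1t3t2t4 (sign -1) contributes -[[[t1, t3], t2], t4]
  t1t3t4t2 (sign +1) contributes +[[[t1, t3], t4], t2]


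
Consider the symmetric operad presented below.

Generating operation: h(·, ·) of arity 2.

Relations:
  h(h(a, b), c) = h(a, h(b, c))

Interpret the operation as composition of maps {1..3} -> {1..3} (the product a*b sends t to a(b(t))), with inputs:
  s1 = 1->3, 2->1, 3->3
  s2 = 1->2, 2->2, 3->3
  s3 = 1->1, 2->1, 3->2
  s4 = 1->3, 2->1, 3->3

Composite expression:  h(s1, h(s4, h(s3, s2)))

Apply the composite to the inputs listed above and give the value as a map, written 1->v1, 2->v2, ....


1->3, 2->3, 3->3

h(s3, s2) = 1->1, 2->1, 3->2
h(s4, h(s3, s2)) = 1->3, 2->3, 3->1
h(s1, h(s4, h(s3, s2))) = 1->3, 2->3, 3->3


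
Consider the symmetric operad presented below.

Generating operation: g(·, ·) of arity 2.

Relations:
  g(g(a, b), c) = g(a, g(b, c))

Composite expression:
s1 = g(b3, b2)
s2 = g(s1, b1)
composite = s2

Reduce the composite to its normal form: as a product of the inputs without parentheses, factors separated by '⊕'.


b3 ⊕ b2 ⊕ b1

Associativity of g dissolves the nesting; only the b-input order survives.
g(b3, b2) flattens to b3 ⊕ b2
g(g(b3, b2), b1) flattens to b3 ⊕ b2 ⊕ b1


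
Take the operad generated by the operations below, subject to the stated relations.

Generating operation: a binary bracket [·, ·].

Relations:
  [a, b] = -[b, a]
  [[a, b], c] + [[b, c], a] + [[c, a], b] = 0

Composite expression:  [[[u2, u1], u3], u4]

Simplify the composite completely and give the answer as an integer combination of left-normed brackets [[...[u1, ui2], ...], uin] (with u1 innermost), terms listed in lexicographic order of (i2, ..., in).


A multilinear Lie element is pinned by u1-initial words (u1 innermost).
Composite bracket: [[[u2, u1], u3], u4]
Full expansion: 8 signed words from ab - ba (2^3 = 8).
Words beginning with u1 determine it all:
  u1u2u3u4 appears with sign -1, giving the term -[[[u1, u2], u3], u4]

-[[[u1, u2], u3], u4]


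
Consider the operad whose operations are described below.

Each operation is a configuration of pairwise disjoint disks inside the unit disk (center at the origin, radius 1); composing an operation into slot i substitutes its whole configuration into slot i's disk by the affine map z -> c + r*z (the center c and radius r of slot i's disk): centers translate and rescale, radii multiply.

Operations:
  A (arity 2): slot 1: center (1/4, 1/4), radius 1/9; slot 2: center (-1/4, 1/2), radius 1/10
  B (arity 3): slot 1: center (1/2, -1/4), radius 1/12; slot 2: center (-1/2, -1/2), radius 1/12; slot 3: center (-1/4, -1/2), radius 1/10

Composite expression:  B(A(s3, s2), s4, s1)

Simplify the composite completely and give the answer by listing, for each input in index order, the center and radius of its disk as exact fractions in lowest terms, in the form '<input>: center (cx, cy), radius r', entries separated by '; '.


s1: center (-1/4, -1/2), radius 1/10; s2: center (23/48, -5/24), radius 1/120; s3: center (25/48, -11/48), radius 1/108; s4: center (-1/2, -1/2), radius 1/12

Nesting under B composes maps z -> c + r*z down each s-path.
s3 passes through 2 substitutions, ending at center (25/48, -11/48), radius 1/108
s2 passes through 2 substitutions, ending at center (23/48, -5/24), radius 1/120
s4 passes through 1 substitution, ending at center (-1/2, -1/2), radius 1/12
s1 passes through 1 substitution, ending at center (-1/4, -1/2), radius 1/10


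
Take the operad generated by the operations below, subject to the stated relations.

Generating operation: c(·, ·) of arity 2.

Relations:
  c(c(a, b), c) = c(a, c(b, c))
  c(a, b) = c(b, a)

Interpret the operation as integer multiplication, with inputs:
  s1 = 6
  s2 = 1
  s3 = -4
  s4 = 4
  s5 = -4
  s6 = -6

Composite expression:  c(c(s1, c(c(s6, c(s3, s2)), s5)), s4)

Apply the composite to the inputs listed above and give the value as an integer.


c(s3, s2) = -4
c(s6, c(s3, s2)) = 24
c(c(s6, c(s3, s2)), s5) = -96
c(s1, c(c(s6, c(s3, s2)), s5)) = -576
c(c(s1, c(c(s6, c(s3, s2)), s5)), s4) = -2304

-2304


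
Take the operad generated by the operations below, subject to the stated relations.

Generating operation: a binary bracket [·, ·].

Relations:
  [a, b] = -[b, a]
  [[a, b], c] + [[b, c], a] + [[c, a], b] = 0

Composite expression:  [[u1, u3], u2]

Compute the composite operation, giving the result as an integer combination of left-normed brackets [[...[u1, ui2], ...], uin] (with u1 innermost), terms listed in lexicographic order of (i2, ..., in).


Skip Jacobi rewriting: expand, keep u1-initial words, read off terms.
Composite bracket: [[u1, u3], u2]
Full expansion: 4 signed words from ab - ba (2^2 = 4).
Coefficients come from the u1-initial words:
  from u1u3u2, sign +1: term +[[u1, u3], u2]

[[u1, u3], u2]


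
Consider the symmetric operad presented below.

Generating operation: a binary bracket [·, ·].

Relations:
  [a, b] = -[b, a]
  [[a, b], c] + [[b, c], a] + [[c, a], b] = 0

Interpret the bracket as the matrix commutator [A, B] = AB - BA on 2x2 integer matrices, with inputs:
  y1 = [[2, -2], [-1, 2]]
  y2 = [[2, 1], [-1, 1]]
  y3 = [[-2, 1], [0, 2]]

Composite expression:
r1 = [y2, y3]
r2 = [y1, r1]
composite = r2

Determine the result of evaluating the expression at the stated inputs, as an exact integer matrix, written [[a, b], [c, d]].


[[-3, 4], [-2, 3]]

[y2, y3] = [[1, 5], [4, -1]]
[y1, [y2, y3]] = [[-3, 4], [-2, 3]]


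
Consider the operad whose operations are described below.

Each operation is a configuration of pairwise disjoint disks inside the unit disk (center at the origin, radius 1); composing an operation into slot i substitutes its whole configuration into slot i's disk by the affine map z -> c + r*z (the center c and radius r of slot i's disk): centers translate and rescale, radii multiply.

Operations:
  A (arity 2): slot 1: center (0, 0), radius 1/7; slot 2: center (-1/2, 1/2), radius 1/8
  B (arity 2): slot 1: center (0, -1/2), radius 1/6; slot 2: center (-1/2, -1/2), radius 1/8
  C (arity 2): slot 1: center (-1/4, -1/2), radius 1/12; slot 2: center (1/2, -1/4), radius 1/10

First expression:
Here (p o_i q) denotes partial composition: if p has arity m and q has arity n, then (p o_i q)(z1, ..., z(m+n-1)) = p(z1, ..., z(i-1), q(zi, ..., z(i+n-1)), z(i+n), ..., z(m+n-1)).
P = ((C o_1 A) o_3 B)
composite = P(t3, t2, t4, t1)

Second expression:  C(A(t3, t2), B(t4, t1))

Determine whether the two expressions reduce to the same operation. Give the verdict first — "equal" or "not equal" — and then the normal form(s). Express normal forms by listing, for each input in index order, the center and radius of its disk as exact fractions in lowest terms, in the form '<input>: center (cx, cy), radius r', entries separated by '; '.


equal: each reduces to t1: center (9/20, -3/10), radius 1/80; t2: center (-7/24, -11/24), radius 1/96; t3: center (-1/4, -1/2), radius 1/84; t4: center (1/2, -3/10), radius 1/60

The first composite normalizes to t1: center (9/20, -3/10), radius 1/80; t2: center (-7/24, -11/24), radius 1/96; t3: center (-1/4, -1/2), radius 1/84; t4: center (1/2, -3/10), radius 1/60
The second composite normalizes to t1: center (9/20, -3/10), radius 1/80; t2: center (-7/24, -11/24), radius 1/96; t3: center (-1/4, -1/2), radius 1/84; t4: center (1/2, -3/10), radius 1/60
Both agree, so they are equal.


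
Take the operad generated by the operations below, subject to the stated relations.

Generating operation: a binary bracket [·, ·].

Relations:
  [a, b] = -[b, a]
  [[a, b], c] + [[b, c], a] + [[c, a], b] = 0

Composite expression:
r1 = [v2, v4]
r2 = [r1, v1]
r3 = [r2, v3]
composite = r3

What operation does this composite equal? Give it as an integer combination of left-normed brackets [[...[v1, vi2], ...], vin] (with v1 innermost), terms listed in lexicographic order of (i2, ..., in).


-[[[v1, v2], v4], v3] + [[[v1, v4], v2], v3]

Antisymmetry and Jacobi reduce to v1-anchored left-normed brackets.
Composite bracket: [[[v2, v4], v1], v3]
Applying ab - ba throughout gives 8 signed words (2^3 = 8).
Collect the words opening with v1:
  v1v2v4v3 appears with sign -1, giving the term -[[[v1, v2], v4], v3]
  v1v4v2v3 appears with sign +1, giving the term +[[[v1, v4], v2], v3]


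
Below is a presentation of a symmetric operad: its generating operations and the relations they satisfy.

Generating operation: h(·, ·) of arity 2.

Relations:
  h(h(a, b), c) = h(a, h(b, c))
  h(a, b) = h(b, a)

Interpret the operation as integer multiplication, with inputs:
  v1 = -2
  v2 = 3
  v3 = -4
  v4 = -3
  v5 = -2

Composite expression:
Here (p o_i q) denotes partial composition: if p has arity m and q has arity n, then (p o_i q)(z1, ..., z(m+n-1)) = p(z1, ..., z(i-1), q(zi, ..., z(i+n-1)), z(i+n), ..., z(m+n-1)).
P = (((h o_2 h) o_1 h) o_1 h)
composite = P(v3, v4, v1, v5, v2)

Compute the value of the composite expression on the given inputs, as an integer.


144

h(v3, v4) = 12
h(h(v3, v4), v1) = -24
h(v5, v2) = -6
h(h(h(v3, v4), v1), h(v5, v2)) = 144


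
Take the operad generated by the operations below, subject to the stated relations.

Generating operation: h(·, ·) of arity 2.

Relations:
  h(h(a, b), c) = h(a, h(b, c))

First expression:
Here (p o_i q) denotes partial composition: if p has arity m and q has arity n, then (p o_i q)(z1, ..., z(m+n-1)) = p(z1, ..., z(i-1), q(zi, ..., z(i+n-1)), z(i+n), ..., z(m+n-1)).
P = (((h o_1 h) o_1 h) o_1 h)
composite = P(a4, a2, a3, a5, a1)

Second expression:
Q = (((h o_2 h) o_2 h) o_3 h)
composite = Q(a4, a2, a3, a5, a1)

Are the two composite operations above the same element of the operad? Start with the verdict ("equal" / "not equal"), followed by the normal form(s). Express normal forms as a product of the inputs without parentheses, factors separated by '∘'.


Normal form of the first expression: a4 ∘ a2 ∘ a3 ∘ a5 ∘ a1
Normal form of the second expression: a4 ∘ a2 ∘ a3 ∘ a5 ∘ a1
The normal forms match — equal.

equal: each reduces to a4 ∘ a2 ∘ a3 ∘ a5 ∘ a1


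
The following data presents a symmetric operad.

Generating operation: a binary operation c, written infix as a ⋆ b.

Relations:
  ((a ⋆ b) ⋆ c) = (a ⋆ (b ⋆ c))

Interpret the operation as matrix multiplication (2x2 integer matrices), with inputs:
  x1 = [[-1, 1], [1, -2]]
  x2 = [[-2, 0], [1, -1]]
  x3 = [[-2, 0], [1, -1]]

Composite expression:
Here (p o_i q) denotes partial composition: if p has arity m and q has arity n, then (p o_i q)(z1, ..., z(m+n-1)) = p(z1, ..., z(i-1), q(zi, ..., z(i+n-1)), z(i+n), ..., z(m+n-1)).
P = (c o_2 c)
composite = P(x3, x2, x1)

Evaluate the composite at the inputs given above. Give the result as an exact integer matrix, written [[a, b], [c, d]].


(x2 ⋆ x1) = [[2, -2], [-2, 3]]
(x3 ⋆ (x2 ⋆ x1)) = [[-4, 4], [4, -5]]

[[-4, 4], [4, -5]]


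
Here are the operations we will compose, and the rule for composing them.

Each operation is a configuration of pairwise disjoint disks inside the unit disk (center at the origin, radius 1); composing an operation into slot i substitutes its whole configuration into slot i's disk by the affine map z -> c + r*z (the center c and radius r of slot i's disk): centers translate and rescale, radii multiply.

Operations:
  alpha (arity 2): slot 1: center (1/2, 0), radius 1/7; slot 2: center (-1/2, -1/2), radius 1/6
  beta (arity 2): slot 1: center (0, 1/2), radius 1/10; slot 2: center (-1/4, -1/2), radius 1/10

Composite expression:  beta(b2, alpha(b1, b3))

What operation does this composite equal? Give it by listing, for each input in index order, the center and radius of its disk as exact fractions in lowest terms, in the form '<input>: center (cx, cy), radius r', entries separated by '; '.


b1: center (-1/5, -1/2), radius 1/70; b2: center (0, 1/2), radius 1/10; b3: center (-3/10, -11/20), radius 1/60

Affine substitution under beta: radii multiply and b-centers shift.
b2: after 1 affine step, its disk has center (0, 1/2), radius 1/10
b1: after 2 affine steps, its disk has center (-1/5, -1/2), radius 1/70
b3: after 2 affine steps, its disk has center (-3/10, -11/20), radius 1/60


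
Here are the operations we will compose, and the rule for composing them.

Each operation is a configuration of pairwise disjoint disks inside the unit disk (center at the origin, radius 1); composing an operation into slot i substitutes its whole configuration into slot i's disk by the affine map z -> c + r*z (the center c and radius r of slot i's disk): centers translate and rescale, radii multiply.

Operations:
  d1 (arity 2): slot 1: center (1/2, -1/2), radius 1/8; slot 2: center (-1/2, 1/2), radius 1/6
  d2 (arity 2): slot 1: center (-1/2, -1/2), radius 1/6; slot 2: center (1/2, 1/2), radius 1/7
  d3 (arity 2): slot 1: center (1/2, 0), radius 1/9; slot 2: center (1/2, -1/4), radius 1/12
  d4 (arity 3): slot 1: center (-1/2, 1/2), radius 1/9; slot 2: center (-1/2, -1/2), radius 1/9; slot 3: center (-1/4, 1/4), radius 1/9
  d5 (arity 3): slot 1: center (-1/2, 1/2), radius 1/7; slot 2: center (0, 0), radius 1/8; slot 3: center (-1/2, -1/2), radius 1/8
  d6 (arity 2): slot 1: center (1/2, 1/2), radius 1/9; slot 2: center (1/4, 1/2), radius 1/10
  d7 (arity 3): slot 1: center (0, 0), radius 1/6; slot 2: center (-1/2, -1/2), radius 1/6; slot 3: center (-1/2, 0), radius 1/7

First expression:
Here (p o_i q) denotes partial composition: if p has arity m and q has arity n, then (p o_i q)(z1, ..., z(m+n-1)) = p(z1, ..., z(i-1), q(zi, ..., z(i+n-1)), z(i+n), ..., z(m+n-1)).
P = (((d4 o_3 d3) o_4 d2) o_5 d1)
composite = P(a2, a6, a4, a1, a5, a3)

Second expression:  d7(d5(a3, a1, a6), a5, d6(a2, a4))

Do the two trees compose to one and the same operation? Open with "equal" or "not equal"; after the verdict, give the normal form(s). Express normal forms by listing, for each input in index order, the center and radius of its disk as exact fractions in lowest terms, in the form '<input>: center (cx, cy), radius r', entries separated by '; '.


not equal; the first gives a1: center (-43/216, 47/216), radius 1/648; a2: center (-1/2, 1/2), radius 1/9; a3: center (-4/21, 43/189), radius 1/4536; a4: center (-7/36, 1/4), radius 1/81; a5: center (-143/756, 19/84), radius 1/6048; a6: center (-1/2, -1/2), radius 1/9 and the second a1: center (0, 0), radius 1/48; a2: center (-3/7, 1/14), radius 1/63; a3: center (-1/12, 1/12), radius 1/42; a4: center (-13/28, 1/14), radius 1/70; a5: center (-1/2, -1/2), radius 1/6; a6: center (-1/12, -1/12), radius 1/48


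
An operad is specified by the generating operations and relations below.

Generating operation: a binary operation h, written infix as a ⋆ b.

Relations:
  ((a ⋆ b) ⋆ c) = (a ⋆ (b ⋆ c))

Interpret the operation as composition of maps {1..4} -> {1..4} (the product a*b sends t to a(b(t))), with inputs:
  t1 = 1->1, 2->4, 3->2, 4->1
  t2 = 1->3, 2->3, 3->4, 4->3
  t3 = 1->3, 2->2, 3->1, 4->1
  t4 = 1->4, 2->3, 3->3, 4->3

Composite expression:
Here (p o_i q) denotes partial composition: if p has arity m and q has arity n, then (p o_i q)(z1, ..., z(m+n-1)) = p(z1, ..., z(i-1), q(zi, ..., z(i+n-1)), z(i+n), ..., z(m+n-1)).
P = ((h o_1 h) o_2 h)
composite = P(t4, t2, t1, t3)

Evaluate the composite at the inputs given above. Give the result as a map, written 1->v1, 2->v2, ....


1->3, 2->3, 3->3, 4->3

(t2 ⋆ t1) = 1->3, 2->3, 3->3, 4->3
(t4 ⋆ (t2 ⋆ t1)) = 1->3, 2->3, 3->3, 4->3
((t4 ⋆ (t2 ⋆ t1)) ⋆ t3) = 1->3, 2->3, 3->3, 4->3


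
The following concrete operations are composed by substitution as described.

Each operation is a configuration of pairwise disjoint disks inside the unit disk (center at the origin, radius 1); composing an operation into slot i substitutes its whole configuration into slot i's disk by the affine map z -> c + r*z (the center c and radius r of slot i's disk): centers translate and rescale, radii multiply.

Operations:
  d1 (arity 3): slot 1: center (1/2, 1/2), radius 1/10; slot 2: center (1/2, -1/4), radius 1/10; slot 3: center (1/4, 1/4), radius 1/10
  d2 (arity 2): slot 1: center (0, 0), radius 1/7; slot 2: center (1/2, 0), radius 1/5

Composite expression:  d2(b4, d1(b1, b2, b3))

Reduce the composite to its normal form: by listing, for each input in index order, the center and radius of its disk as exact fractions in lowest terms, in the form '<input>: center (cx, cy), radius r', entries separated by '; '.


b1: center (3/5, 1/10), radius 1/50; b2: center (3/5, -1/20), radius 1/50; b3: center (11/20, 1/20), radius 1/50; b4: center (0, 0), radius 1/7

Nesting under d2 composes maps z -> c + r*z down each b-path.
b4: after 1 affine step, its disk has center (0, 0), radius 1/7
b1: after 2 affine steps, its disk has center (3/5, 1/10), radius 1/50
b2: after 2 affine steps, its disk has center (3/5, -1/20), radius 1/50
b3: after 2 affine steps, its disk has center (11/20, 1/20), radius 1/50


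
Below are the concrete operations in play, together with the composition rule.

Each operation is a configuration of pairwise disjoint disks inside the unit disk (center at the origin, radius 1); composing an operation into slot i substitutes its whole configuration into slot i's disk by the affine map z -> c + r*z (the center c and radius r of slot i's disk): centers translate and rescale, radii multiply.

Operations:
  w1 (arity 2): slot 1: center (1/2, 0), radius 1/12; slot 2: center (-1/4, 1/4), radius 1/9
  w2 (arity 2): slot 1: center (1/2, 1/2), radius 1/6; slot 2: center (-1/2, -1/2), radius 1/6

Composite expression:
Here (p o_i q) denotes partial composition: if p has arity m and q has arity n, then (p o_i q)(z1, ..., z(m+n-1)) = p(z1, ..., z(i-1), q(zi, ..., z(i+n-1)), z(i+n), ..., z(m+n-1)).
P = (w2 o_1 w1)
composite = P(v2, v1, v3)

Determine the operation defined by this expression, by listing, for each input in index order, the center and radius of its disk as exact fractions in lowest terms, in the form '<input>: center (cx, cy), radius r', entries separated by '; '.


v1: center (11/24, 13/24), radius 1/54; v2: center (7/12, 1/2), radius 1/72; v3: center (-1/2, -1/2), radius 1/6


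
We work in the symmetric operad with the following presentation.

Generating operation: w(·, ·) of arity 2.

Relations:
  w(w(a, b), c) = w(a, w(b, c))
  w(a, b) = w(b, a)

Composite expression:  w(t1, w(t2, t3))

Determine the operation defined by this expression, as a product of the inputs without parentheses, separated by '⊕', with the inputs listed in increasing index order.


t1 ⊕ t2 ⊕ t3


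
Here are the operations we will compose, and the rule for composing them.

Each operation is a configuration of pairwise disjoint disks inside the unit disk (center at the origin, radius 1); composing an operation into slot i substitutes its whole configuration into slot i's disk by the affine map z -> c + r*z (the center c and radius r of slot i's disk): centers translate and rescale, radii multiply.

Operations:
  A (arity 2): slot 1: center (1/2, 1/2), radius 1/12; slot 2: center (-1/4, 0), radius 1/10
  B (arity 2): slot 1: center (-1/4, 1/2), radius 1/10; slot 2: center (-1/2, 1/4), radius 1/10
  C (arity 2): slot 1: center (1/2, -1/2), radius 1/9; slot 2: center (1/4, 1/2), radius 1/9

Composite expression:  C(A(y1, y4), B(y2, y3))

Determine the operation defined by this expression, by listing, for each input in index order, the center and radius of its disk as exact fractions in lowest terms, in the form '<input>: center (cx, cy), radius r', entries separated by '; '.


Follow each y-input down from C: c' goes to c + r*c', radius to r*r'.
for y1, the 2-step affine chain lands on center (5/9, -4/9), radius 1/108
for y4, the 2-step affine chain lands on center (17/36, -1/2), radius 1/90
for y2, the 2-step affine chain lands on center (2/9, 5/9), radius 1/90
for y3, the 2-step affine chain lands on center (7/36, 19/36), radius 1/90

y1: center (5/9, -4/9), radius 1/108; y2: center (2/9, 5/9), radius 1/90; y3: center (7/36, 19/36), radius 1/90; y4: center (17/36, -1/2), radius 1/90


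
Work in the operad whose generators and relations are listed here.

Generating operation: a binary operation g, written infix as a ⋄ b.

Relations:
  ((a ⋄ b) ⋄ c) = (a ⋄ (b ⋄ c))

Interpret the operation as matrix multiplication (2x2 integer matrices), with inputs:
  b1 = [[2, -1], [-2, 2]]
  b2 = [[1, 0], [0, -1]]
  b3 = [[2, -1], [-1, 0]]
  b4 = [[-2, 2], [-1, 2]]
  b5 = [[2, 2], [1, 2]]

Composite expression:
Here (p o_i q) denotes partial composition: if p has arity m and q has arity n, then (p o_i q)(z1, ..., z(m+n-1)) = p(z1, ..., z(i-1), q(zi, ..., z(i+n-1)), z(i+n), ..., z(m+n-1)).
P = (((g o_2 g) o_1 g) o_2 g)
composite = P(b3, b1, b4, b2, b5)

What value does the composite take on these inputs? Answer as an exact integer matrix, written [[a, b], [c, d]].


[[-20, -24], [8, 10]]

(b1 ⋄ b4) = [[-3, 2], [2, 0]]
(b3 ⋄ (b1 ⋄ b4)) = [[-8, 4], [3, -2]]
(b2 ⋄ b5) = [[2, 2], [-1, -2]]
((b3 ⋄ (b1 ⋄ b4)) ⋄ (b2 ⋄ b5)) = [[-20, -24], [8, 10]]


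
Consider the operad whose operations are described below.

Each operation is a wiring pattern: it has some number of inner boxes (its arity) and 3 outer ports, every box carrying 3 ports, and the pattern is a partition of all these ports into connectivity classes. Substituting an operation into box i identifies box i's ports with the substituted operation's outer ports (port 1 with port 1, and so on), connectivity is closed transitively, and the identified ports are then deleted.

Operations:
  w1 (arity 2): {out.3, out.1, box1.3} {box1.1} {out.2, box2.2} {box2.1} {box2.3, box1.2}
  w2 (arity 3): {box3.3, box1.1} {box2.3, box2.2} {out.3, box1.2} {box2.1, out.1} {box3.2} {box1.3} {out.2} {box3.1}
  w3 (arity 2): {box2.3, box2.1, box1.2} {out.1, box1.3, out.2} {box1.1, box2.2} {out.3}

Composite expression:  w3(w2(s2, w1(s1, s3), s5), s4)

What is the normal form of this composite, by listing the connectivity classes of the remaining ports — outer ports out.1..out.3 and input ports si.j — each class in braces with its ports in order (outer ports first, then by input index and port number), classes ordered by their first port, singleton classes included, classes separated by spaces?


{out.1, out.2, s2.2} {out.3} {s1.1} {s1.2, s3.3} {s1.3, s3.2, s4.2} {s2.1, s5.3} {s2.3} {s3.1} {s4.1, s4.3} {s5.1} {s5.2}

Connectivity passes through glued w3-boundaries; trace each wire chain.
composing w1 on (s1, s3), with out.j its own outer ports: {out.1, out.3, s1.3} {out.2, s3.2} {s1.1} {s1.2, s3.3} {s3.1}
composing w2 on (s2, s1, s3, s5), with out.j its own outer ports: {out.1, s1.3, s3.2} {out.2} {out.3, s2.2} {s1.1} {s1.2, s3.3} {s2.1, s5.3} {s2.3} {s3.1} {s5.1} {s5.2}
composing w3 on (s2, s1, s3, s5, s4), with out.j its own outer ports: {out.1, out.2, s2.2} {out.3} {s1.1} {s1.2, s3.3} {s1.3, s3.2, s4.2} {s2.1, s5.3} {s2.3} {s3.1} {s4.1, s4.3} {s5.1} {s5.2}


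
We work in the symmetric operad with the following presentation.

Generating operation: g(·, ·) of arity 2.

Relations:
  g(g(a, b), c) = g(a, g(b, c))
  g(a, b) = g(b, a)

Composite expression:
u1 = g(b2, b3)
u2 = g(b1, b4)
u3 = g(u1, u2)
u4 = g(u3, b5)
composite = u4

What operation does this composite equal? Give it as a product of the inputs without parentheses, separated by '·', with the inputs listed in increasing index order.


Both nesting and order wash out for g; what remains is which b's occur.
g(b2, b3) linearizes to b2 · b3
g(b1, b4) linearizes to b1 · b4
g(g(b2, b3), g(b1, b4)) linearizes to b2 · b3 · b1 · b4
g(g(g(b2, b3), g(b1, b4)), b5) linearizes to b2 · b3 · b1 · b4 · b5
the factors in increasing index order: b1 · b2 · b3 · b4 · b5

b1 · b2 · b3 · b4 · b5


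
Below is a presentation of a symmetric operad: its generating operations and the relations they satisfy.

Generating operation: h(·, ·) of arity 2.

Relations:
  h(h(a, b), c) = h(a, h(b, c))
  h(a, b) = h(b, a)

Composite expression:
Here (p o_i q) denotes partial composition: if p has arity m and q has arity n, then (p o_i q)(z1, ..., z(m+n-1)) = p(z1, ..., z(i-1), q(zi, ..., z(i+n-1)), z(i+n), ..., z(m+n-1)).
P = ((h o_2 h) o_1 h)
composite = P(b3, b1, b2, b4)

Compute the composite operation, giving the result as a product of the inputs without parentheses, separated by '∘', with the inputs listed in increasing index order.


b1 ∘ b2 ∘ b3 ∘ b4


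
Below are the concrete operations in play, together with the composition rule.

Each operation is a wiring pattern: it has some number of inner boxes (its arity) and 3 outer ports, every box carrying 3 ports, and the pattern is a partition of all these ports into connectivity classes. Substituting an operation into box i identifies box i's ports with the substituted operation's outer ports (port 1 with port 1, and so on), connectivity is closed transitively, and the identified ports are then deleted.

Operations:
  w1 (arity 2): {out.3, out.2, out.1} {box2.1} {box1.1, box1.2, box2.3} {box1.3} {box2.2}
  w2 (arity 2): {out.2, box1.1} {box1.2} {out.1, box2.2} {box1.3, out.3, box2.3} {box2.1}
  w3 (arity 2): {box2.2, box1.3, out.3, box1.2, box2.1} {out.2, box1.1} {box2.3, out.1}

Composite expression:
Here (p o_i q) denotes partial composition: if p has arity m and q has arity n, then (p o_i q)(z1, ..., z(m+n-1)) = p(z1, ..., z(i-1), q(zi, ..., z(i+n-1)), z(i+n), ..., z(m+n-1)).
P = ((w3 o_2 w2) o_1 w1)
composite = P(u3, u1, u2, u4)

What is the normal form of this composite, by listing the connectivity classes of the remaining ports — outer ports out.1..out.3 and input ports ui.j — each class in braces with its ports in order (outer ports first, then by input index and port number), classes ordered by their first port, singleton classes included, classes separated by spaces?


{out.1, u2.3, u4.3} {out.2, out.3, u2.1, u4.2} {u1.1} {u1.2} {u1.3, u3.1, u3.2} {u2.2} {u3.3} {u4.1}


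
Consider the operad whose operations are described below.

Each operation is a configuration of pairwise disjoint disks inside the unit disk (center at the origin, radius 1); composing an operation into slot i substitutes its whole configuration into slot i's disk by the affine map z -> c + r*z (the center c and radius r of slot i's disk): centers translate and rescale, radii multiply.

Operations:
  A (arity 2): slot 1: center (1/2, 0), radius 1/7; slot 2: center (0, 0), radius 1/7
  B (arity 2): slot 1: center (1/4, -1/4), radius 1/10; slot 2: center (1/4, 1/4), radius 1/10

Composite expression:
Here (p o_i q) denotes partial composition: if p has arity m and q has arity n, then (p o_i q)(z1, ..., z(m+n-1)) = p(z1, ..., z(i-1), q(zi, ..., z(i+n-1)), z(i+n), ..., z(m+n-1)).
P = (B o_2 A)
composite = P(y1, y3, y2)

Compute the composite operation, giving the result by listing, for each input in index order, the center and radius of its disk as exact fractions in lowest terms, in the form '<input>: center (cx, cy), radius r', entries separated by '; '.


Each y-disk chains the slot maps above it in B; radii multiply.
for y1, the 1-step affine chain lands on center (1/4, -1/4), radius 1/10
for y3, the 2-step affine chain lands on center (3/10, 1/4), radius 1/70
for y2, the 2-step affine chain lands on center (1/4, 1/4), radius 1/70

y1: center (1/4, -1/4), radius 1/10; y2: center (1/4, 1/4), radius 1/70; y3: center (3/10, 1/4), radius 1/70


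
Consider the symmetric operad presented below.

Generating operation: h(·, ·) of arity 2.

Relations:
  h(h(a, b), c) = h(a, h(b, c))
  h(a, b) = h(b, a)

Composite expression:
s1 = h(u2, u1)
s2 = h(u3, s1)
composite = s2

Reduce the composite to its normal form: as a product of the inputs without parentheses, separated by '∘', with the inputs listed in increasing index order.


u1 ∘ u2 ∘ u3


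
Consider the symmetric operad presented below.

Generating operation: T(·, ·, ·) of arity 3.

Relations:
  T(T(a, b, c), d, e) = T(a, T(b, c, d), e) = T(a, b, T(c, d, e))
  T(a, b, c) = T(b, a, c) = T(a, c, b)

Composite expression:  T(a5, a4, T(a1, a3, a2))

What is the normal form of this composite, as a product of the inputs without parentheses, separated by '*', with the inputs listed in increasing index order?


a1 * a2 * a3 * a4 * a5


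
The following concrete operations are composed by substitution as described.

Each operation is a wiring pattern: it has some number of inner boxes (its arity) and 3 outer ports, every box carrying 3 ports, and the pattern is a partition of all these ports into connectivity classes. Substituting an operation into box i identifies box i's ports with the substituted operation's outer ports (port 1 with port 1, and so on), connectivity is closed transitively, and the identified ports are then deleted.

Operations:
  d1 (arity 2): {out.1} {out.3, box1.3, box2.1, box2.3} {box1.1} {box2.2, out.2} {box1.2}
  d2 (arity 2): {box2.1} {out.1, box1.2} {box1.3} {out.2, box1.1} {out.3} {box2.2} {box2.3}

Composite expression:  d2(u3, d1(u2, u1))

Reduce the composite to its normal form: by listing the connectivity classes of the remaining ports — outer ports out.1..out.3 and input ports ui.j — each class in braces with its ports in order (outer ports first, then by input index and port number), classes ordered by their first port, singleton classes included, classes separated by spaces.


{out.1, u3.2} {out.2, u3.1} {out.3} {u1.1, u1.3, u2.3} {u1.2} {u2.1} {u2.2} {u3.3}

Connectivity passes through glued d2-boundaries; trace each wire chain.
the subtree at d1 composes to {out.1} {out.2, u1.2} {out.3, u1.1, u1.3, u2.3} {u2.1} {u2.2} on (u2, u1); out.j = own outer ports
the subtree at d2 composes to {out.1, u3.2} {out.2, u3.1} {out.3} {u1.1, u1.3, u2.3} {u1.2} {u2.1} {u2.2} {u3.3} on (u3, u2, u1); out.j = own outer ports


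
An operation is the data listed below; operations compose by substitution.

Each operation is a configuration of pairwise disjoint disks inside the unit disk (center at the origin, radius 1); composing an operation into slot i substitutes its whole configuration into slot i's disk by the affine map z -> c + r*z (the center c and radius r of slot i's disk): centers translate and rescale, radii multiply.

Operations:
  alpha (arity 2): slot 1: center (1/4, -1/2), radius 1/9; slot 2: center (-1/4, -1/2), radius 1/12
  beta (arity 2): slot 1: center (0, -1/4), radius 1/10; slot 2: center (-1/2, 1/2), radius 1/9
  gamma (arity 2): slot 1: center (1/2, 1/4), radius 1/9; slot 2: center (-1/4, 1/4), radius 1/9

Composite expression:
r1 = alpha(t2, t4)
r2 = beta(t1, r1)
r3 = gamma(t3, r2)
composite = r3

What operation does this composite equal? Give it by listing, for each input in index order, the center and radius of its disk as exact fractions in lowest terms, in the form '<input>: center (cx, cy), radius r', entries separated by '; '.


Affine substitution under gamma: radii multiply and t-centers shift.
for t3, the 1-step affine chain lands on center (1/2, 1/4), radius 1/9
for t1, the 2-step affine chain lands on center (-1/4, 2/9), radius 1/90
for t2, the 3-step affine chain lands on center (-49/162, 97/324), radius 1/729
for t4, the 3-step affine chain lands on center (-25/81, 97/324), radius 1/972

t1: center (-1/4, 2/9), radius 1/90; t2: center (-49/162, 97/324), radius 1/729; t3: center (1/2, 1/4), radius 1/9; t4: center (-25/81, 97/324), radius 1/972


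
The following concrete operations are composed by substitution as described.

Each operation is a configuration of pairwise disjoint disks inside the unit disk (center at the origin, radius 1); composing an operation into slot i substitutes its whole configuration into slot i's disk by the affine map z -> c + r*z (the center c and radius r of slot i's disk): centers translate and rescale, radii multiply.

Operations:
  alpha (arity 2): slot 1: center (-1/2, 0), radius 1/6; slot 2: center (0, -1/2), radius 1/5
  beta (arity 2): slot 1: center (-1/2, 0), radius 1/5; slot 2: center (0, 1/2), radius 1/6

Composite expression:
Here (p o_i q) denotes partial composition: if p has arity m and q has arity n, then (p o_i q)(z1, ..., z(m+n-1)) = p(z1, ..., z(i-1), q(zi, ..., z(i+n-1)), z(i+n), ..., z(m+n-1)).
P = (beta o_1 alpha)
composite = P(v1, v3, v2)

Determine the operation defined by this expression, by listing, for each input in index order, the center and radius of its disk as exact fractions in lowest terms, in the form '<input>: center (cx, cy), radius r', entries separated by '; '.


v1: center (-3/5, 0), radius 1/30; v2: center (0, 1/2), radius 1/6; v3: center (-1/2, -1/10), radius 1/25

Below beta, radii multiply path by path; the v-disk centers shift.
v1: after 2 affine steps, its disk has center (-3/5, 0), radius 1/30
v3: after 2 affine steps, its disk has center (-1/2, -1/10), radius 1/25
v2: after 1 affine step, its disk has center (0, 1/2), radius 1/6


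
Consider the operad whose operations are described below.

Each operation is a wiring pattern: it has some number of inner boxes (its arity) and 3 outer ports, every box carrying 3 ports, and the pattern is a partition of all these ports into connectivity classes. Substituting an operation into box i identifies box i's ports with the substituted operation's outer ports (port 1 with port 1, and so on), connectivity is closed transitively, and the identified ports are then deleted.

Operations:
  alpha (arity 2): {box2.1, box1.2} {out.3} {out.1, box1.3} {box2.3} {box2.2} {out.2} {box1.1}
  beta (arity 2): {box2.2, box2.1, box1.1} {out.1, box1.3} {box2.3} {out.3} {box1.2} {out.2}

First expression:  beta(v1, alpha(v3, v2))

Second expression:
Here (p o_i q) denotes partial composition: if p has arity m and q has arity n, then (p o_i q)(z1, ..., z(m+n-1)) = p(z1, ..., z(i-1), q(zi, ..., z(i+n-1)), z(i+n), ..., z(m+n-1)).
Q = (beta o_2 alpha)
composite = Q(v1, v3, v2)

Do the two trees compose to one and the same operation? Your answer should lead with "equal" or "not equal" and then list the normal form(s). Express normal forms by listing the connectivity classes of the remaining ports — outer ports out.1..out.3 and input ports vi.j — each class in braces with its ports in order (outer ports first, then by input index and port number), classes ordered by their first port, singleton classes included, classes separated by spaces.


equal; both compose to {out.1, v1.3} {out.2} {out.3} {v1.1, v3.3} {v1.2} {v2.1, v3.2} {v2.2} {v2.3} {v3.1}


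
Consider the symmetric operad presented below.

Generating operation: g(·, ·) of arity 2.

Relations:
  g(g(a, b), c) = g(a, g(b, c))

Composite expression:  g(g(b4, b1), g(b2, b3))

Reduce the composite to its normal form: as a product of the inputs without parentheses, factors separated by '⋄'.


b4 ⋄ b1 ⋄ b2 ⋄ b3


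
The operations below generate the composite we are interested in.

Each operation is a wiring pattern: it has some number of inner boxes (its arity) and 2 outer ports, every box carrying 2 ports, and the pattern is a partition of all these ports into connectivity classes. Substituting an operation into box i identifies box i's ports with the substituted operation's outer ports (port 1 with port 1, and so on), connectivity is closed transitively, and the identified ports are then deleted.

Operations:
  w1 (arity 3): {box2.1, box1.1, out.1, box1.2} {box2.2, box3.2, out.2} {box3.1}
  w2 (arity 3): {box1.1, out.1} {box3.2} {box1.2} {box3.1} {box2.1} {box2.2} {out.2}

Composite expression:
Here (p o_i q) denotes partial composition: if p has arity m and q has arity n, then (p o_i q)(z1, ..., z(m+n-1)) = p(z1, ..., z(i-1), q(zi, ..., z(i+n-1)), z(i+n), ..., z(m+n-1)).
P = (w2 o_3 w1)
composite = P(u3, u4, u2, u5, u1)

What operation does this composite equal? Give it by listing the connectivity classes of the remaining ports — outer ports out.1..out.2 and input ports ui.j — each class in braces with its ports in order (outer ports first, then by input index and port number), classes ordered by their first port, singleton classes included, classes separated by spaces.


{out.1, u3.1} {out.2} {u1.1} {u1.2, u5.2} {u2.1, u2.2, u5.1} {u3.2} {u4.1} {u4.2}

Substituting into w2 glues patterns; closure does the rest.
w1 over (u2, u5, u1) gives {out.1, u2.1, u2.2, u5.1} {out.2, u1.2, u5.2} {u1.1}, out.j being that stage's outer ports
w2 over (u3, u4, u2, u5, u1) gives {out.1, u3.1} {out.2} {u1.1} {u1.2, u5.2} {u2.1, u2.2, u5.1} {u3.2} {u4.1} {u4.2}, out.j being that stage's outer ports


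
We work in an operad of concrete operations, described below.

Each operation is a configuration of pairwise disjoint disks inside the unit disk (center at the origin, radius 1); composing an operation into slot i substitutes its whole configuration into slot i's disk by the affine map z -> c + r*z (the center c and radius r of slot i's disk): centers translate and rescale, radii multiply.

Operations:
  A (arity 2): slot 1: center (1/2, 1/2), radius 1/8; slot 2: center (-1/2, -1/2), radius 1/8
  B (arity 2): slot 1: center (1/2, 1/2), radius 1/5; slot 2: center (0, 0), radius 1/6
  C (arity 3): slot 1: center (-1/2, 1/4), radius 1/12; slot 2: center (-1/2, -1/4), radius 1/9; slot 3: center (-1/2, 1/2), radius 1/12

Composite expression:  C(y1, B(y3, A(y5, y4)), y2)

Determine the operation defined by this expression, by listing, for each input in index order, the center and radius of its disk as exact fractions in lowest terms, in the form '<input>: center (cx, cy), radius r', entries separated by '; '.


Below C, radii multiply path by path; the y-disk centers shift.
y1: after 1 affine step, its disk has center (-1/2, 1/4), radius 1/12
y3: after 2 affine steps, its disk has center (-4/9, -7/36), radius 1/45
y5: after 3 affine steps, its disk has center (-53/108, -13/54), radius 1/432
y4: after 3 affine steps, its disk has center (-55/108, -7/27), radius 1/432
y2: after 1 affine step, its disk has center (-1/2, 1/2), radius 1/12

y1: center (-1/2, 1/4), radius 1/12; y2: center (-1/2, 1/2), radius 1/12; y3: center (-4/9, -7/36), radius 1/45; y4: center (-55/108, -7/27), radius 1/432; y5: center (-53/108, -13/54), radius 1/432


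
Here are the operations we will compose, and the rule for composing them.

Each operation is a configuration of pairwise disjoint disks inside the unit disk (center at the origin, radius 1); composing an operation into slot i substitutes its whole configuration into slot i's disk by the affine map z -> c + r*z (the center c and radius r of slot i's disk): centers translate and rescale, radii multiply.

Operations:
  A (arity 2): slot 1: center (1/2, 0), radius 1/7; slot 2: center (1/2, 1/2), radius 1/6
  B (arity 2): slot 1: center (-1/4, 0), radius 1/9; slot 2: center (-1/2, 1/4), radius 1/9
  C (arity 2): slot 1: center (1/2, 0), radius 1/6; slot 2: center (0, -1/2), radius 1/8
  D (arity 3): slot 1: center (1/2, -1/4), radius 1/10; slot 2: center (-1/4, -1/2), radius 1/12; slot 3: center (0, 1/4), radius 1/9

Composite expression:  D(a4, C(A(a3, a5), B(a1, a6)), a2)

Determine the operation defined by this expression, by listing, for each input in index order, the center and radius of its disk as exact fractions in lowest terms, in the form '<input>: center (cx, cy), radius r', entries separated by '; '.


a1: center (-97/384, -13/24), radius 1/864; a2: center (0, 1/4), radius 1/9; a3: center (-29/144, -1/2), radius 1/504; a4: center (1/2, -1/4), radius 1/10; a5: center (-29/144, -71/144), radius 1/432; a6: center (-49/192, -69/128), radius 1/864

Nesting under D composes maps z -> c + r*z down each a-path.
input a4: composing its 1 substitution step yields center (1/2, -1/4), radius 1/10
input a3: composing its 3 substitution steps yields center (-29/144, -1/2), radius 1/504
input a5: composing its 3 substitution steps yields center (-29/144, -71/144), radius 1/432
input a1: composing its 3 substitution steps yields center (-97/384, -13/24), radius 1/864
input a6: composing its 3 substitution steps yields center (-49/192, -69/128), radius 1/864
input a2: composing its 1 substitution step yields center (0, 1/4), radius 1/9
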